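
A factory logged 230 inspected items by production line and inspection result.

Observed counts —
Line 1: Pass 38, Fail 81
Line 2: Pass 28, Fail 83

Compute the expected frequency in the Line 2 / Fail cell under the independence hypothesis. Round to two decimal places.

79.15

Row total (Line 2) = 111; column total (Fail) = 164; grand total N = 230.
Expected count = (row total × column total) / N = 111 × 164 / 230 = 79.15.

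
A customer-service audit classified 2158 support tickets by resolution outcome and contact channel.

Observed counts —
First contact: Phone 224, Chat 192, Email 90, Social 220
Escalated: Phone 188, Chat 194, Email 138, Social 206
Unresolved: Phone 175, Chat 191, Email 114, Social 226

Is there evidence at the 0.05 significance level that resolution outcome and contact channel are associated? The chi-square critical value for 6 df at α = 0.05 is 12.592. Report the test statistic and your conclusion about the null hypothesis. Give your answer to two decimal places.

Row totals: 726, 726, 706. Column totals: 587, 577, 342, 652. Grand total N = 2158.
Expected counts (row total × column total / N):
  First contact, Phone: 726×587/2158 = 197.4801
  First contact, Chat: 726×577/2158 = 194.1158
  First contact, Email: 726×342/2158 = 115.0565
  First contact, Social: 726×652/2158 = 219.3475
  Escalated, Phone: 726×587/2158 = 197.4801
  Escalated, Chat: 726×577/2158 = 194.1158
  Escalated, Email: 726×342/2158 = 115.0565
  Escalated, Social: 726×652/2158 = 219.3475
  Unresolved, Phone: 706×587/2158 = 192.0399
  Unresolved, Chat: 706×577/2158 = 188.7683
  Unresolved, Email: 706×342/2158 = 111.8869
  Unresolved, Social: 706×652/2158 = 213.3049
Contributions (O − E)²/E:
  (224 − 197.4801)²/197.4801 = 3.5614
  (192 − 194.1158)²/194.1158 = 0.0231
  (90 − 115.0565)²/115.0565 = 5.4567
  (220 − 219.3475)²/219.3475 = 0.0019
  (188 − 197.4801)²/197.4801 = 0.4551
  (194 − 194.1158)²/194.1158 = 0.0001
  (138 − 115.0565)²/115.0565 = 4.5752
  (206 − 219.3475)²/219.3475 = 0.8122
  (175 − 192.0399)²/192.0399 = 1.5120
  (191 − 188.7683)²/188.7683 = 0.0264
  (114 − 111.8869)²/111.8869 = 0.0399
  (226 − 213.3049)²/213.3049 = 0.7556
χ² = 3.5614 + 0.0231 + 5.4567 + 0.0019 + 0.4551 + 0.0001 + 4.5752 + 0.8122 + 1.5120 + 0.0264 + 0.0399 + 0.7556 = 17.22
df = (3−1)(4−1) = 6. Since 17.22 > 12.592, reject the null hypothesis of independence at α = 0.05.

17.22; reject H₀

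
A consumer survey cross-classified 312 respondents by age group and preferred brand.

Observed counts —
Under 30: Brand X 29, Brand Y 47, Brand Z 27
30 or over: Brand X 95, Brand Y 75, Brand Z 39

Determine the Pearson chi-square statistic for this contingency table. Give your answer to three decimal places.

8.732

Row totals: 103, 209. Column totals: 124, 122, 66. Grand total N = 312.
Expected counts (row total × column total / N):
  Under 30, Brand X: 103×124/312 = 40.9359
  Under 30, Brand Y: 103×122/312 = 40.2756
  Under 30, Brand Z: 103×66/312 = 21.7885
  30 or over, Brand X: 209×124/312 = 83.0641
  30 or over, Brand Y: 209×122/312 = 81.7244
  30 or over, Brand Z: 209×66/312 = 44.2115
Contributions (O − E)²/E:
  (29 − 40.9359)²/40.9359 = 3.4802
  (47 − 40.2756)²/40.2756 = 1.1227
  (27 − 21.7885)²/21.7885 = 1.2465
  (95 − 83.0641)²/83.0641 = 1.7151
  (75 − 81.7244)²/81.7244 = 0.5533
  (39 − 44.2115)²/44.2115 = 0.6143
χ² = 3.4802 + 1.1227 + 1.2465 + 1.7151 + 0.5533 + 0.6143 = 8.732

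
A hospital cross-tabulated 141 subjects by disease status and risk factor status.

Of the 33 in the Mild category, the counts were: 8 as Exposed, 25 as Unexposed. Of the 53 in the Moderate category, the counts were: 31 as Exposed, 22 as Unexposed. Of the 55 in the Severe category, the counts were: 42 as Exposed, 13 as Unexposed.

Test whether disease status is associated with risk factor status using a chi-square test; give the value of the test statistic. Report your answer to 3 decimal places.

22.958

Row totals: 33, 53, 55. Column totals: 81, 60. Grand total N = 141.
Expected counts (row total × column total / N):
  Mild, Exposed: 33×81/141 = 18.9574
  Mild, Unexposed: 33×60/141 = 14.0426
  Moderate, Exposed: 53×81/141 = 30.4468
  Moderate, Unexposed: 53×60/141 = 22.5532
  Severe, Exposed: 55×81/141 = 31.5957
  Severe, Unexposed: 55×60/141 = 23.4043
Contributions (O − E)²/E:
  (8 − 18.9574)²/18.9574 = 6.3334
  (25 − 14.0426)²/14.0426 = 8.5500
  (31 − 30.4468)²/30.4468 = 0.0101
  (22 − 22.5532)²/22.5532 = 0.0136
  (42 − 31.5957)²/31.5957 = 3.4261
  (13 − 23.4043)²/23.4043 = 4.6252
χ² = 6.3334 + 8.5500 + 0.0101 + 0.0136 + 3.4261 + 4.6252 = 22.958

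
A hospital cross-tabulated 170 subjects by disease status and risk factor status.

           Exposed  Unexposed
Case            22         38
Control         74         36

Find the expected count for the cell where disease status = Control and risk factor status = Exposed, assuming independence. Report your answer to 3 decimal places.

62.118

Row total (Control) = 110; column total (Exposed) = 96; grand total N = 170.
Expected count = (row total × column total) / N = 110 × 96 / 170 = 62.118.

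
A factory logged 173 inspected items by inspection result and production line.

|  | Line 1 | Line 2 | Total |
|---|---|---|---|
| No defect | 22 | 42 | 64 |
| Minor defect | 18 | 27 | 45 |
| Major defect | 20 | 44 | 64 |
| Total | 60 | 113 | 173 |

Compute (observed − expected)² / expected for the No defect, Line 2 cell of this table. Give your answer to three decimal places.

Row total (No defect) = 64; column total (Line 2) = 113; N = 173.
Expected count E = 64 × 113 / 173 = 41.8035.
Contribution = (O − E)²/E = (42 − 41.8035)² / 41.8035 = 0.001.

0.001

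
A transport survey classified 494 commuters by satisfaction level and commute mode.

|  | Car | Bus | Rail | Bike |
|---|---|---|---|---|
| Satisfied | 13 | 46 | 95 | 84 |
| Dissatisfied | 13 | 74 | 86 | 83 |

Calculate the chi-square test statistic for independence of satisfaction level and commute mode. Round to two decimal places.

Row totals: 238, 256. Column totals: 26, 120, 181, 167. Grand total N = 494.
Expected counts (row total × column total / N):
  Satisfied, Car: 238×26/494 = 12.526
  Satisfied, Bus: 238×120/494 = 57.814
  Satisfied, Rail: 238×181/494 = 87.202
  Satisfied, Bike: 238×167/494 = 80.457
  Dissatisfied, Car: 256×26/494 = 13.474
  Dissatisfied, Bus: 256×120/494 = 62.186
  Dissatisfied, Rail: 256×181/494 = 93.798
  Dissatisfied, Bike: 256×167/494 = 86.543
Contributions (O − E)²/E:
  (13 − 12.526)²/12.526 = 0.0179
  (46 − 57.814)²/57.814 = 2.4141
  (95 − 87.202)²/87.202 = 0.6973
  (84 − 80.457)²/80.457 = 0.1560
  (13 − 13.474)²/13.474 = 0.0167
  (74 − 62.186)²/62.186 = 2.2444
  (86 − 93.798)²/93.798 = 0.6483
  (83 − 86.543)²/86.543 = 0.1450
χ² = 0.0179 + 2.4141 + 0.6973 + 0.1560 + 0.0167 + 2.2444 + 0.6483 + 0.1450 = 6.34

6.34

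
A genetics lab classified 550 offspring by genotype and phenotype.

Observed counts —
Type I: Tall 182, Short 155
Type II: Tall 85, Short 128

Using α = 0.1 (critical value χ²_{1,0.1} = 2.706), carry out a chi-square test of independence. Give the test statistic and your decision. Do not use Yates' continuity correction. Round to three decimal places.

Row totals: 337, 213. Column totals: 267, 283. Grand total N = 550.
Expected counts (row total × column total / N):
  Type I, Tall: 337×267/550 = 163.5982
  Type I, Short: 337×283/550 = 173.4018
  Type II, Tall: 213×267/550 = 103.4018
  Type II, Short: 213×283/550 = 109.5982
Contributions (O − E)²/E:
  (182 − 163.5982)²/163.5982 = 2.0699
  (155 − 173.4018)²/173.4018 = 1.9528
  (85 − 103.4018)²/103.4018 = 3.2749
  (128 − 109.5982)²/109.5982 = 3.0897
χ² = 2.0699 + 1.9528 + 3.2749 + 3.0897 = 10.387
df = (2−1)(2−1) = 1. Since 10.387 > 2.706, reject the null hypothesis of independence at α = 0.1.

10.387; reject H₀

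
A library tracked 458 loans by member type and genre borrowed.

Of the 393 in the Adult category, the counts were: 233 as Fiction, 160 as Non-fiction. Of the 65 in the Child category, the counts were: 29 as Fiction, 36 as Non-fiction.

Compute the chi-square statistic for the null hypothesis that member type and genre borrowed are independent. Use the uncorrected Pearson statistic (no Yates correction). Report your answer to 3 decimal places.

4.905

Row totals: 393, 65. Column totals: 262, 196. Grand total N = 458.
Expected counts (row total × column total / N):
  Adult, Fiction: 393×262/458 = 224.8166
  Adult, Non-fiction: 393×196/458 = 168.1834
  Child, Fiction: 65×262/458 = 37.1834
  Child, Non-fiction: 65×196/458 = 27.8166
Contributions (O − E)²/E:
  (233 − 224.8166)²/224.8166 = 0.2979
  (160 − 168.1834)²/168.1834 = 0.3982
  (29 − 37.1834)²/37.1834 = 1.8010
  (36 − 27.8166)²/27.8166 = 2.4075
χ² = 0.2979 + 0.3982 + 1.8010 + 2.4075 = 4.905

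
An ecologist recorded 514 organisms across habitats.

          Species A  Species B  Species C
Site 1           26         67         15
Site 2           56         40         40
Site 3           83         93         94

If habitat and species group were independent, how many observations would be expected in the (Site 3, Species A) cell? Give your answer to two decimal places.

86.67

Row total (Site 3) = 270; column total (Species A) = 165; grand total N = 514.
Expected count = (row total × column total) / N = 270 × 165 / 514 = 86.67.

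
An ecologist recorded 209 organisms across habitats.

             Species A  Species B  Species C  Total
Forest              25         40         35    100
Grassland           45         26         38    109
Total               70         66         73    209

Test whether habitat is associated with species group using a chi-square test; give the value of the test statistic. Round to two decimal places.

8.44

Grand total N = 209.
Expected counts (row total × column total / N):
  Forest, Species A: 100×70/209 = 33.493
  Forest, Species B: 100×66/209 = 31.579
  Forest, Species C: 100×73/209 = 34.928
  Grassland, Species A: 109×70/209 = 36.507
  Grassland, Species B: 109×66/209 = 34.421
  Grassland, Species C: 109×73/209 = 38.072
Contributions (O − E)²/E:
  (25 − 33.493)²/33.493 = 2.1536
  (40 − 31.579)²/31.579 = 2.2456
  (35 − 34.928)²/34.928 = 0.0001
  (45 − 36.507)²/36.507 = 1.9758
  (26 − 34.421)²/34.421 = 2.0602
  (38 − 38.072)²/38.072 = 0.0001
χ² = 2.1536 + 2.2456 + 0.0001 + 1.9758 + 2.0602 + 0.0001 = 8.44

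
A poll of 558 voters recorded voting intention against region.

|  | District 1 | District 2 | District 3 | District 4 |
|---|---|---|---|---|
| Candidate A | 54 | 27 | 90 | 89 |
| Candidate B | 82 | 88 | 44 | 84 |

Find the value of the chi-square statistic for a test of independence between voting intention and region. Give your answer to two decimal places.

51.71

Row totals: 260, 298. Column totals: 136, 115, 134, 173. Grand total N = 558.
Expected counts (row total × column total / N):
  Candidate A, District 1: 260×136/558 = 63.369
  Candidate A, District 2: 260×115/558 = 53.584
  Candidate A, District 3: 260×134/558 = 62.437
  Candidate A, District 4: 260×173/558 = 80.609
  Candidate B, District 1: 298×136/558 = 72.631
  Candidate B, District 2: 298×115/558 = 61.416
  Candidate B, District 3: 298×134/558 = 71.563
  Candidate B, District 4: 298×173/558 = 92.391
Contributions (O − E)²/E:
  (54 − 63.369)²/63.369 = 1.3852
  (27 − 53.584)²/53.584 = 13.1888
  (90 − 62.437)²/62.437 = 12.1678
  (89 − 80.609)²/80.609 = 0.8735
  (82 − 72.631)²/72.631 = 1.2085
  (88 − 61.416)²/61.416 = 11.5069
  (44 − 71.563)²/71.563 = 10.6161
  (84 − 92.391)²/92.391 = 0.7621
χ² = 1.3852 + 13.1888 + 12.1678 + 0.8735 + 1.2085 + 11.5069 + 10.6161 + 0.7621 = 51.71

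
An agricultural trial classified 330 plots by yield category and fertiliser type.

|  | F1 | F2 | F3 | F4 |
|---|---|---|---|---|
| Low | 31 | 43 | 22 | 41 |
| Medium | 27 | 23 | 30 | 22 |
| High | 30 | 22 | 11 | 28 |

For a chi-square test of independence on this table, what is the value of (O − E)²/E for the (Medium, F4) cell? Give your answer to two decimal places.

1.33

Row total (Medium) = 102; column total (F4) = 91; N = 330.
Expected count E = 102 × 91 / 330 = 28.127.
Contribution = (O − E)²/E = (22 − 28.127)² / 28.127 = 1.33.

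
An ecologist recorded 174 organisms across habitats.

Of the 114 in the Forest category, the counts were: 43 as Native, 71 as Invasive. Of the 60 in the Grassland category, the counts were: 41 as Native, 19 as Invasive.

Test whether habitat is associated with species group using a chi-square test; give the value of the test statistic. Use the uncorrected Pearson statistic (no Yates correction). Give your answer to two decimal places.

Row totals: 114, 60. Column totals: 84, 90. Grand total N = 174.
Expected counts (row total × column total / N):
  Forest, Native: 114×84/174 = 55.034
  Forest, Invasive: 114×90/174 = 58.966
  Grassland, Native: 60×84/174 = 28.966
  Grassland, Invasive: 60×90/174 = 31.034
Contributions (O − E)²/E:
  (43 − 55.034)²/55.034 = 2.6314
  (71 − 58.966)²/58.966 = 2.4559
  (41 − 28.966)²/28.966 = 4.9996
  (19 − 31.034)²/31.034 = 4.6664
χ² = 2.6314 + 2.4559 + 4.9996 + 4.6664 = 14.75

14.75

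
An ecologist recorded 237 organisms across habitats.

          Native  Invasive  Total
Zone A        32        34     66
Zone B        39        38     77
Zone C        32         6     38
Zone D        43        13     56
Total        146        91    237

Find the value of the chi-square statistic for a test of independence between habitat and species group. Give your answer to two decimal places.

Grand total N = 237.
Expected counts (row total × column total / N):
  Zone A, Native: 66×146/237 = 40.658
  Zone A, Invasive: 66×91/237 = 25.342
  Zone B, Native: 77×146/237 = 47.435
  Zone B, Invasive: 77×91/237 = 29.565
  Zone C, Native: 38×146/237 = 23.409
  Zone C, Invasive: 38×91/237 = 14.591
  Zone D, Native: 56×146/237 = 34.498
  Zone D, Invasive: 56×91/237 = 21.502
Contributions (O − E)²/E:
  (32 − 40.658)²/40.658 = 1.8437
  (34 − 25.342)²/25.342 = 2.9580
  (39 − 47.435)²/47.435 = 1.4999
  (38 − 29.565)²/29.565 = 2.4065
  (32 − 23.409)²/23.409 = 3.1529
  (6 − 14.591)²/14.591 = 5.0583
  (43 − 34.498)²/34.498 = 2.0953
  (13 − 21.502)²/21.502 = 3.3617
χ² = 1.8437 + 2.9580 + 1.4999 + 2.4065 + 3.1529 + 5.0583 + 2.0953 + 3.3617 = 22.38

22.38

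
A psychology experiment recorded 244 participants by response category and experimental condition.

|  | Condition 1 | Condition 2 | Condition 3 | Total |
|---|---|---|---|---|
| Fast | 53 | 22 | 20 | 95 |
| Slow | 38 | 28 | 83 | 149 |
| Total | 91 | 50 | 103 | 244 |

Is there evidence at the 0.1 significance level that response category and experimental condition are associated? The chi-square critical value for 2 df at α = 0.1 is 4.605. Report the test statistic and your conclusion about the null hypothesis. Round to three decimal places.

Grand total N = 244.
Expected counts (row total × column total / N):
  Fast, Condition 1: 95×91/244 = 35.4303
  Fast, Condition 2: 95×50/244 = 19.4672
  Fast, Condition 3: 95×103/244 = 40.1025
  Slow, Condition 1: 149×91/244 = 55.5697
  Slow, Condition 2: 149×50/244 = 30.5328
  Slow, Condition 3: 149×103/244 = 62.8975
Contributions (O − E)²/E:
  (53 − 35.4303)²/35.4303 = 8.7127
  (22 − 19.4672)²/19.4672 = 0.3295
  (20 − 40.1025)²/40.1025 = 10.0769
  (38 − 55.5697)²/55.5697 = 5.5551
  (28 − 30.5328)²/30.5328 = 0.2101
  (83 − 62.8975)²/62.8975 = 6.4249
χ² = 8.7127 + 0.3295 + 10.0769 + 5.5551 + 0.2101 + 6.4249 = 31.309
df = (2−1)(3−1) = 2. Since 31.309 > 4.605, reject the null hypothesis of independence at α = 0.1.

31.309; reject H₀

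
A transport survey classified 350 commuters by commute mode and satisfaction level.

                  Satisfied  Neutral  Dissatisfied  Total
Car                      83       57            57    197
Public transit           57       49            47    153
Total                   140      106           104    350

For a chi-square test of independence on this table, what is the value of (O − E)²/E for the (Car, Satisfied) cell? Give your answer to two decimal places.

Row total (Car) = 197; column total (Satisfied) = 140; N = 350.
Expected count E = 197 × 140 / 350 = 78.800.
Contribution = (O − E)²/E = (83 − 78.800)² / 78.800 = 0.22.

0.22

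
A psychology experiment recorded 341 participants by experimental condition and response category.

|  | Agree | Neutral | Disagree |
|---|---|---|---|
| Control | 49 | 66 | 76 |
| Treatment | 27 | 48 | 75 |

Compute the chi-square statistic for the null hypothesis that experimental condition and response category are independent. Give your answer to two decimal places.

Row totals: 191, 150. Column totals: 76, 114, 151. Grand total N = 341.
Expected counts (row total × column total / N):
  Control, Agree: 191×76/341 = 42.569
  Control, Neutral: 191×114/341 = 63.853
  Control, Disagree: 191×151/341 = 84.578
  Treatment, Agree: 150×76/341 = 33.431
  Treatment, Neutral: 150×114/341 = 50.147
  Treatment, Disagree: 150×151/341 = 66.422
Contributions (O − E)²/E:
  (49 − 42.569)²/42.569 = 0.9715
  (66 − 63.853)²/63.853 = 0.0722
  (76 − 84.578)²/84.578 = 0.8700
  (27 − 33.431)²/33.431 = 1.2371
  (48 − 50.147)²/50.147 = 0.0919
  (75 − 66.422)²/66.422 = 1.1078
χ² = 0.9715 + 0.0722 + 0.8700 + 1.2371 + 0.0919 + 1.1078 = 4.35

4.35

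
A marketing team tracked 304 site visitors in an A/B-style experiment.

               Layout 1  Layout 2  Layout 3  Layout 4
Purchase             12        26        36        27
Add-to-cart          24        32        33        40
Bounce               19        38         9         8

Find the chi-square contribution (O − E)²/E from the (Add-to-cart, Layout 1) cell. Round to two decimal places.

0.02

Row total (Add-to-cart) = 129; column total (Layout 1) = 55; N = 304.
Expected count E = 129 × 55 / 304 = 23.339.
Contribution = (O − E)²/E = (24 − 23.339)² / 23.339 = 0.02.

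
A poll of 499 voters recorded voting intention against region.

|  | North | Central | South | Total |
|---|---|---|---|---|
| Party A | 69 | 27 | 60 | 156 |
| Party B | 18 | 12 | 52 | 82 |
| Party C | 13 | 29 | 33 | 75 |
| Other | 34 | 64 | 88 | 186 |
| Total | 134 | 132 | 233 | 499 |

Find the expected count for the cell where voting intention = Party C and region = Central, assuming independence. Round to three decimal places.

19.840

Row total (Party C) = 75; column total (Central) = 132; grand total N = 499.
Expected count = (row total × column total) / N = 75 × 132 / 499 = 19.840.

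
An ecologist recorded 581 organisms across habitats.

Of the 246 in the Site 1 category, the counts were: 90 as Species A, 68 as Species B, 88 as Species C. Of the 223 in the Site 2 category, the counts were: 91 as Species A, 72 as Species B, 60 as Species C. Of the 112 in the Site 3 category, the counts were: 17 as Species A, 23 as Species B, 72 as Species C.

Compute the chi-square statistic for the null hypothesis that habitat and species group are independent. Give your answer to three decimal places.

46.856

Row totals: 246, 223, 112. Column totals: 198, 163, 220. Grand total N = 581.
Expected counts (row total × column total / N):
  Site 1, Species A: 246×198/581 = 83.8348
  Site 1, Species B: 246×163/581 = 69.0155
  Site 1, Species C: 246×220/581 = 93.1497
  Site 2, Species A: 223×198/581 = 75.9966
  Site 2, Species B: 223×163/581 = 62.5628
  Site 2, Species C: 223×220/581 = 84.4406
  Site 3, Species A: 112×198/581 = 38.1687
  Site 3, Species B: 112×163/581 = 31.4217
  Site 3, Species C: 112×220/581 = 42.4096
Contributions (O − E)²/E:
  (90 − 83.8348)²/83.8348 = 0.4534
  (68 − 69.0155)²/69.0155 = 0.0149
  (88 − 93.1497)²/93.1497 = 0.2847
  (91 − 75.9966)²/75.9966 = 2.9620
  (72 − 62.5628)²/62.5628 = 1.4235
  (60 − 84.4406)²/84.4406 = 7.0741
  (17 − 38.1687)²/38.1687 = 11.7403
  (23 − 31.4217)²/31.4217 = 2.2572
  (72 − 42.4096)²/42.4096 = 20.6461
χ² = 0.4534 + 0.0149 + 0.2847 + 2.9620 + 1.4235 + 7.0741 + 11.7403 + 2.2572 + 20.6461 = 46.856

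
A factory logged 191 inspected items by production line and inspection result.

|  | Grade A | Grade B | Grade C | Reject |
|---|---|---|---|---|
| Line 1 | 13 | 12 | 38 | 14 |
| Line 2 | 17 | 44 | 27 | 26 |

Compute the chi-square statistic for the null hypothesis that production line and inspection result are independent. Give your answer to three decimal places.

17.780

Row totals: 77, 114. Column totals: 30, 56, 65, 40. Grand total N = 191.
Expected counts (row total × column total / N):
  Line 1, Grade A: 77×30/191 = 12.0942
  Line 1, Grade B: 77×56/191 = 22.5759
  Line 1, Grade C: 77×65/191 = 26.2042
  Line 1, Reject: 77×40/191 = 16.1257
  Line 2, Grade A: 114×30/191 = 17.9058
  Line 2, Grade B: 114×56/191 = 33.4241
  Line 2, Grade C: 114×65/191 = 38.7958
  Line 2, Reject: 114×40/191 = 23.8743
Contributions (O − E)²/E:
  (13 − 12.0942)²/12.0942 = 0.0678
  (12 − 22.5759)²/22.5759 = 4.9544
  (38 − 26.2042)²/26.2042 = 5.3099
  (14 − 16.1257)²/16.1257 = 0.2802
  (17 − 17.9058)²/17.9058 = 0.0458
  (44 − 33.4241)²/33.4241 = 3.3464
  (27 − 38.7958)²/38.7958 = 3.5865
  (26 − 23.8743)²/23.8743 = 0.1893
χ² = 0.0678 + 4.9544 + 5.3099 + 0.2802 + 0.0458 + 3.3464 + 3.5865 + 0.1893 = 17.780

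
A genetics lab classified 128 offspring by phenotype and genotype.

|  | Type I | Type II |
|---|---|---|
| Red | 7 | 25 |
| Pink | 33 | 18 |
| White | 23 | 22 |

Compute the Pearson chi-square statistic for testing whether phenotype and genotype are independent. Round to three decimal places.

14.531

Row totals: 32, 51, 45. Column totals: 63, 65. Grand total N = 128.
Expected counts (row total × column total / N):
  Red, Type I: 32×63/128 = 15.7500
  Red, Type II: 32×65/128 = 16.2500
  Pink, Type I: 51×63/128 = 25.1016
  Pink, Type II: 51×65/128 = 25.8984
  White, Type I: 45×63/128 = 22.1484
  White, Type II: 45×65/128 = 22.8516
Contributions (O − E)²/E:
  (7 − 15.7500)²/15.7500 = 4.8611
  (25 − 16.2500)²/16.2500 = 4.7115
  (33 − 25.1016)²/25.1016 = 2.4853
  (18 − 25.8984)²/25.8984 = 2.4088
  (23 − 22.1484)²/22.1484 = 0.0327
  (22 − 22.8516)²/22.8516 = 0.0317
χ² = 4.8611 + 4.7115 + 2.4853 + 2.4088 + 0.0327 + 0.0317 = 14.531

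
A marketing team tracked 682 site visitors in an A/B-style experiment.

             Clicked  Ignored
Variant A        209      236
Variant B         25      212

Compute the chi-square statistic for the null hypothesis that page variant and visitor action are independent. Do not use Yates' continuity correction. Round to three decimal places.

90.997

Row totals: 445, 237. Column totals: 234, 448. Grand total N = 682.
Expected counts (row total × column total / N):
  Variant A, Clicked: 445×234/682 = 152.6833
  Variant A, Ignored: 445×448/682 = 292.3167
  Variant B, Clicked: 237×234/682 = 81.3167
  Variant B, Ignored: 237×448/682 = 155.6833
Contributions (O − E)²/E:
  (209 − 152.6833)²/152.6833 = 20.7722
  (236 − 292.3167)²/292.3167 = 10.8498
  (25 − 81.3167)²/81.3167 = 39.0027
  (212 − 155.6833)²/155.6833 = 20.3719
χ² = 20.7722 + 10.8498 + 39.0027 + 20.3719 = 90.997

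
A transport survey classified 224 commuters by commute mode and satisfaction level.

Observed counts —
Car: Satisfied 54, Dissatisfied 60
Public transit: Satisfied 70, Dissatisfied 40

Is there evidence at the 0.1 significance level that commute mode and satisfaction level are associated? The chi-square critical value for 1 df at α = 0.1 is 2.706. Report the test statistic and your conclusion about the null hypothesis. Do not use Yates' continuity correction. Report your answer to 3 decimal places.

5.995; reject H₀

Row totals: 114, 110. Column totals: 124, 100. Grand total N = 224.
Expected counts (row total × column total / N):
  Car, Satisfied: 114×124/224 = 63.1071
  Car, Dissatisfied: 114×100/224 = 50.8929
  Public transit, Satisfied: 110×124/224 = 60.8929
  Public transit, Dissatisfied: 110×100/224 = 49.1071
Contributions (O − E)²/E:
  (54 − 63.1071)²/63.1071 = 1.3143
  (60 − 50.8929)²/50.8929 = 1.6297
  (70 − 60.8929)²/60.8929 = 1.3621
  (40 − 49.1071)²/49.1071 = 1.6889
χ² = 1.3143 + 1.6297 + 1.3621 + 1.6889 = 5.995
df = (2−1)(2−1) = 1. Since 5.995 > 2.706, reject the null hypothesis of independence at α = 0.1.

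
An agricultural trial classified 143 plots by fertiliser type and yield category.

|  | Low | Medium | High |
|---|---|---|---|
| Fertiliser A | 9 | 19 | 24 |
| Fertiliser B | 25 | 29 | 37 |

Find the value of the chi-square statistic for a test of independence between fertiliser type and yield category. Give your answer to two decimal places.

Row totals: 52, 91. Column totals: 34, 48, 61. Grand total N = 143.
Expected counts (row total × column total / N):
  Fertiliser A, Low: 52×34/143 = 12.364
  Fertiliser A, Medium: 52×48/143 = 17.455
  Fertiliser A, High: 52×61/143 = 22.182
  Fertiliser B, Low: 91×34/143 = 21.636
  Fertiliser B, Medium: 91×48/143 = 30.545
  Fertiliser B, High: 91×61/143 = 38.818
Contributions (O − E)²/E:
  (9 − 12.364)²/12.364 = 0.9153
  (19 − 17.455)²/17.455 = 0.1368
  (24 − 22.182)²/22.182 = 0.1490
  (25 − 21.636)²/21.636 = 0.5230
  (29 − 30.545)²/30.545 = 0.0781
  (37 − 38.818)²/38.818 = 0.0851
χ² = 0.9153 + 0.1368 + 0.1490 + 0.5230 + 0.0781 + 0.0851 = 1.89

1.89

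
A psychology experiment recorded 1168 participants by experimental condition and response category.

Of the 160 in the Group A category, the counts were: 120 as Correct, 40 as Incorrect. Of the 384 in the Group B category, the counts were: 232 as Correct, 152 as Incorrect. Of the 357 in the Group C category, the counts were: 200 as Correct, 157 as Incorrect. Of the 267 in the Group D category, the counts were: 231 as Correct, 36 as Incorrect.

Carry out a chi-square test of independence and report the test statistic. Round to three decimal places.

Row totals: 160, 384, 357, 267. Column totals: 783, 385. Grand total N = 1168.
Expected counts (row total × column total / N):
  Group A, Correct: 160×783/1168 = 107.2603
  Group A, Incorrect: 160×385/1168 = 52.7397
  Group B, Correct: 384×783/1168 = 257.4247
  Group B, Incorrect: 384×385/1168 = 126.5753
  Group C, Correct: 357×783/1168 = 239.3245
  Group C, Incorrect: 357×385/1168 = 117.6755
  Group D, Correct: 267×783/1168 = 178.9906
  Group D, Incorrect: 267×385/1168 = 88.0094
Contributions (O − E)²/E:
  (120 − 107.2603)²/107.2603 = 1.5131
  (40 − 52.7397)²/52.7397 = 3.0774
  (232 − 257.4247)²/257.4247 = 2.5111
  (152 − 126.5753)²/126.5753 = 5.1070
  (200 − 239.3245)²/239.3245 = 6.4616
  (157 − 117.6755)²/117.6755 = 13.1414
  (231 − 178.9906)²/178.9906 = 15.1124
  (36 − 88.0094)²/88.0094 = 30.7351
χ² = 1.5131 + 3.0774 + 2.5111 + 5.1070 + 6.4616 + 13.1414 + 15.1124 + 30.7351 = 77.659

77.659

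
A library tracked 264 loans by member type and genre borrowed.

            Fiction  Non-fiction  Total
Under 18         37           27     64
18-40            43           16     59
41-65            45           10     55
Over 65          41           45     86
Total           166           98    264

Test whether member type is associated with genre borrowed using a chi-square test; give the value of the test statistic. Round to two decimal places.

Grand total N = 264.
Expected counts (row total × column total / N):
  Under 18, Fiction: 64×166/264 = 40.242
  Under 18, Non-fiction: 64×98/264 = 23.758
  18-40, Fiction: 59×166/264 = 37.098
  18-40, Non-fiction: 59×98/264 = 21.902
  41-65, Fiction: 55×166/264 = 34.583
  41-65, Non-fiction: 55×98/264 = 20.417
  Over 65, Fiction: 86×166/264 = 54.076
  Over 65, Non-fiction: 86×98/264 = 31.924
Contributions (O − E)²/E:
  (37 − 40.242)²/40.242 = 0.2612
  (27 − 23.758)²/23.758 = 0.4424
  (43 − 37.098)²/37.098 = 0.9390
  (16 − 21.902)²/21.902 = 1.5904
  (45 − 34.583)²/34.583 = 3.1378
  (10 − 20.417)²/20.417 = 5.3149
  (41 − 54.076)²/54.076 = 3.1619
  (45 − 31.924)²/31.924 = 5.3559
χ² = 0.2612 + 0.4424 + 0.9390 + 1.5904 + 3.1378 + 5.3149 + 3.1619 + 5.3559 = 20.20

20.20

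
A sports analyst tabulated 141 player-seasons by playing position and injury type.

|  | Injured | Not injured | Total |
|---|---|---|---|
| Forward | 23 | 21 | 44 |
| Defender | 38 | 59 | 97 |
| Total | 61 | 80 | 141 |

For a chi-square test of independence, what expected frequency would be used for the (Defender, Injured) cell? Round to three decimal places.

Row total (Defender) = 97; column total (Injured) = 61; grand total N = 141.
Expected count = (row total × column total) / N = 97 × 61 / 141 = 41.965.

41.965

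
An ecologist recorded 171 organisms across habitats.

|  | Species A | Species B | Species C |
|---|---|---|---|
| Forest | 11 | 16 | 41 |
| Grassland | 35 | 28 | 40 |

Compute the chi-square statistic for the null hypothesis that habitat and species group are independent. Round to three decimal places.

9.021

Row totals: 68, 103. Column totals: 46, 44, 81. Grand total N = 171.
Expected counts (row total × column total / N):
  Forest, Species A: 68×46/171 = 18.2924
  Forest, Species B: 68×44/171 = 17.4971
  Forest, Species C: 68×81/171 = 32.2105
  Grassland, Species A: 103×46/171 = 27.7076
  Grassland, Species B: 103×44/171 = 26.5029
  Grassland, Species C: 103×81/171 = 48.7895
Contributions (O − E)²/E:
  (11 − 18.2924)²/18.2924 = 2.9072
  (16 − 17.4971)²/17.4971 = 0.1281
  (41 − 32.2105)²/32.2105 = 2.3985
  (35 − 27.7076)²/27.7076 = 1.9193
  (28 − 26.5029)²/26.5029 = 0.0846
  (40 − 48.7895)²/48.7895 = 1.5834
χ² = 2.9072 + 0.1281 + 2.3985 + 1.9193 + 0.0846 + 1.5834 = 9.021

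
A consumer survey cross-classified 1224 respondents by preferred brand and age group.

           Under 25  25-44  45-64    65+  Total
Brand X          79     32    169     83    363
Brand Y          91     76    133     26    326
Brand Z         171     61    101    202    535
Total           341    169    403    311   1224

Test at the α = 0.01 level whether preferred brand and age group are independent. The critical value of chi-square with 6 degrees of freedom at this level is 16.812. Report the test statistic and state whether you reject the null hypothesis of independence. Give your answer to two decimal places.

168.91; reject H₀

Grand total N = 1224.
Expected counts (row total × column total / N):
  Brand X, Under 25: 363×341/1224 = 101.1299
  Brand X, 25-44: 363×169/1224 = 50.1201
  Brand X, 45-64: 363×403/1224 = 119.5172
  Brand X, 65+: 363×311/1224 = 92.2328
  Brand Y, Under 25: 326×341/1224 = 90.8219
  Brand Y, 25-44: 326×169/1224 = 45.0114
  Brand Y, 45-64: 326×403/1224 = 107.3350
  Brand Y, 65+: 326×311/1224 = 82.8317
  Brand Z, Under 25: 535×341/1224 = 149.0482
  Brand Z, 25-44: 535×169/1224 = 73.8685
  Brand Z, 45-64: 535×403/1224 = 176.1479
  Brand Z, 65+: 535×311/1224 = 135.9355
Contributions (O − E)²/E:
  (79 − 101.1299)²/101.1299 = 4.8426
  (32 − 50.1201)²/50.1201 = 6.5510
  (169 − 119.5172)²/119.5172 = 20.4870
  (83 − 92.2328)²/92.2328 = 0.9242
  (91 − 90.8219)²/90.8219 = 0.0003
  (76 − 45.0114)²/45.0114 = 21.3344
  (133 − 107.3350)²/107.3350 = 6.1368
  (26 − 82.8317)²/82.8317 = 38.9928
  (171 − 149.0482)²/149.0482 = 3.2331
  (61 − 73.8685)²/73.8685 = 2.2418
  (101 − 176.1479)²/176.1479 = 32.0595
  (202 − 135.9355)²/135.9355 = 32.1073
χ² = 4.8426 + 6.5510 + 20.4870 + 0.9242 + 0.0003 + 21.3344 + 6.1368 + 38.9928 + 3.2331 + 2.2418 + 32.0595 + 32.1073 = 168.91
df = (3−1)(4−1) = 6. Since 168.91 > 16.812, reject the null hypothesis of independence at α = 0.01.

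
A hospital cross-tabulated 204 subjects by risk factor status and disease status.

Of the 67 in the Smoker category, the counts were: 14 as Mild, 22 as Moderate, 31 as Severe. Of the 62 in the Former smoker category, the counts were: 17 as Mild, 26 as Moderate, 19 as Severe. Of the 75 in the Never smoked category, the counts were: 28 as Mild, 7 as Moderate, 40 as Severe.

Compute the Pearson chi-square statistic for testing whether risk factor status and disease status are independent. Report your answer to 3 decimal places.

22.099

Row totals: 67, 62, 75. Column totals: 59, 55, 90. Grand total N = 204.
Expected counts (row total × column total / N):
  Smoker, Mild: 67×59/204 = 19.3775
  Smoker, Moderate: 67×55/204 = 18.0637
  Smoker, Severe: 67×90/204 = 29.5588
  Former smoker, Mild: 62×59/204 = 17.9314
  Former smoker, Moderate: 62×55/204 = 16.7157
  Former smoker, Severe: 62×90/204 = 27.3529
  Never smoked, Mild: 75×59/204 = 21.6912
  Never smoked, Moderate: 75×55/204 = 20.2206
  Never smoked, Severe: 75×90/204 = 33.0882
Contributions (O − E)²/E:
  (14 − 19.3775)²/19.3775 = 1.4923
  (22 − 18.0637)²/18.0637 = 0.8578
  (31 − 29.5588)²/29.5588 = 0.0703
  (17 − 17.9314)²/17.9314 = 0.0484
  (26 − 16.7157)²/16.7157 = 5.1567
  (19 − 27.3529)²/27.3529 = 2.5508
  (28 − 21.6912)²/21.6912 = 1.8349
  (7 − 20.2206)²/20.2206 = 8.6439
  (40 − 33.0882)²/33.0882 = 1.4438
χ² = 1.4923 + 0.8578 + 0.0703 + 0.0484 + 5.1567 + 2.5508 + 1.8349 + 8.6439 + 1.4438 = 22.099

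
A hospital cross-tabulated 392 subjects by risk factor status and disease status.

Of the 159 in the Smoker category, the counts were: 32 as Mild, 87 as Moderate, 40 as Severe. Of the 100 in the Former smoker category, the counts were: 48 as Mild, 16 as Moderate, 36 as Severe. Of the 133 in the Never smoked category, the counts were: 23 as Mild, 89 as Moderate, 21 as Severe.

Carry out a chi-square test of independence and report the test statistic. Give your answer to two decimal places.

Row totals: 159, 100, 133. Column totals: 103, 192, 97. Grand total N = 392.
Expected counts (row total × column total / N):
  Smoker, Mild: 159×103/392 = 41.778
  Smoker, Moderate: 159×192/392 = 77.878
  Smoker, Severe: 159×97/392 = 39.344
  Former smoker, Mild: 100×103/392 = 26.276
  Former smoker, Moderate: 100×192/392 = 48.980
  Former smoker, Severe: 100×97/392 = 24.745
  Never smoked, Mild: 133×103/392 = 34.946
  Never smoked, Moderate: 133×192/392 = 65.143
  Never smoked, Severe: 133×97/392 = 32.911
Contributions (O − E)²/E:
  (32 − 41.778)²/41.778 = 2.2885
  (87 − 77.878)²/77.878 = 1.0685
  (40 − 39.344)²/39.344 = 0.0109
  (48 − 26.276)²/26.276 = 17.9606
  (16 − 48.980)²/48.980 = 22.2066
  (36 − 24.745)²/24.745 = 5.1192
  (23 − 34.946)²/34.946 = 4.0836
  (89 − 65.143)²/65.143 = 8.7370
  (21 − 32.911)²/32.911 = 4.3108
χ² = 2.2885 + 1.0685 + 0.0109 + 17.9606 + 22.2066 + 5.1192 + 4.0836 + 8.7370 + 4.3108 = 65.79

65.79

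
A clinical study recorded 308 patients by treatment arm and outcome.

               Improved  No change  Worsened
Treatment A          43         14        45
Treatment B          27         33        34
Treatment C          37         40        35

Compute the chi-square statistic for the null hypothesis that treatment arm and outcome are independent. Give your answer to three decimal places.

16.494

Row totals: 102, 94, 112. Column totals: 107, 87, 114. Grand total N = 308.
Expected counts (row total × column total / N):
  Treatment A, Improved: 102×107/308 = 35.4351
  Treatment A, No change: 102×87/308 = 28.8117
  Treatment A, Worsened: 102×114/308 = 37.7532
  Treatment B, Improved: 94×107/308 = 32.6558
  Treatment B, No change: 94×87/308 = 26.5519
  Treatment B, Worsened: 94×114/308 = 34.7922
  Treatment C, Improved: 112×107/308 = 38.9091
  Treatment C, No change: 112×87/308 = 31.6364
  Treatment C, Worsened: 112×114/308 = 41.4545
Contributions (O − E)²/E:
  (43 − 35.4351)²/35.4351 = 1.6150
  (14 − 28.8117)²/28.8117 = 7.6145
  (45 − 37.7532)²/37.7532 = 1.3910
  (27 − 32.6558)²/32.6558 = 0.9796
  (33 − 26.5519)²/26.5519 = 1.5659
  (34 − 34.7922)²/34.7922 = 0.0180
  (37 − 38.9091)²/38.9091 = 0.0937
  (40 − 31.6364)²/31.6364 = 2.2111
  (35 − 41.4545)²/41.4545 = 1.0050
χ² = 1.6150 + 7.6145 + 1.3910 + 0.9796 + 1.5659 + 0.0180 + 0.0937 + 2.2111 + 1.0050 = 16.494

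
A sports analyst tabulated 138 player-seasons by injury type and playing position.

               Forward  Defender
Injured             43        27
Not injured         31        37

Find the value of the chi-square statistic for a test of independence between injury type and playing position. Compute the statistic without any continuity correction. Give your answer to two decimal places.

Row totals: 70, 68. Column totals: 74, 64. Grand total N = 138.
Expected counts (row total × column total / N):
  Injured, Forward: 70×74/138 = 37.536
  Injured, Defender: 70×64/138 = 32.464
  Not injured, Forward: 68×74/138 = 36.464
  Not injured, Defender: 68×64/138 = 31.536
Contributions (O − E)²/E:
  (43 − 37.536)²/37.536 = 0.7954
  (27 − 32.464)²/32.464 = 0.9196
  (31 − 36.464)²/36.464 = 0.8188
  (37 − 31.536)²/31.536 = 0.9467
χ² = 0.7954 + 0.9196 + 0.8188 + 0.9467 = 3.48

3.48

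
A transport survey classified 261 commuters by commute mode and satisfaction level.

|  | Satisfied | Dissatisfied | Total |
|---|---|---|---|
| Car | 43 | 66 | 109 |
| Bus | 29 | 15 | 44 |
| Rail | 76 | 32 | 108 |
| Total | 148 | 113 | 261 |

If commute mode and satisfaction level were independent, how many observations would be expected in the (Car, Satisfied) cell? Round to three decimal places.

61.808

Row total (Car) = 109; column total (Satisfied) = 148; grand total N = 261.
Expected count = (row total × column total) / N = 109 × 148 / 261 = 61.808.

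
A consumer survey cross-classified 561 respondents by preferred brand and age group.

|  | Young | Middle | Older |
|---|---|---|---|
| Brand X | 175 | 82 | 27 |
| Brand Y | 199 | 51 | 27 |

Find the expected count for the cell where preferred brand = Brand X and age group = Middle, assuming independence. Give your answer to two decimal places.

Row total (Brand X) = 284; column total (Middle) = 133; grand total N = 561.
Expected count = (row total × column total) / N = 284 × 133 / 561 = 67.33.

67.33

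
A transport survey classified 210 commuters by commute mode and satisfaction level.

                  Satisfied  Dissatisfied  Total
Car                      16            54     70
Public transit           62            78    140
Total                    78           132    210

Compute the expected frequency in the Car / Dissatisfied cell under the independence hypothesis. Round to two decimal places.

44.00

Row total (Car) = 70; column total (Dissatisfied) = 132; grand total N = 210.
Expected count = (row total × column total) / N = 70 × 132 / 210 = 44.00.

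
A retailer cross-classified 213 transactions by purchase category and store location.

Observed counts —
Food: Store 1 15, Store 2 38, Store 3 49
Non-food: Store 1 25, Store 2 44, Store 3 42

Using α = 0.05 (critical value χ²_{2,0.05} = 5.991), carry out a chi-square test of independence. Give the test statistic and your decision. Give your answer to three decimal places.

Row totals: 102, 111. Column totals: 40, 82, 91. Grand total N = 213.
Expected counts (row total × column total / N):
  Food, Store 1: 102×40/213 = 19.1549
  Food, Store 2: 102×82/213 = 39.2676
  Food, Store 3: 102×91/213 = 43.5775
  Non-food, Store 1: 111×40/213 = 20.8451
  Non-food, Store 2: 111×82/213 = 42.7324
  Non-food, Store 3: 111×91/213 = 47.4225
Contributions (O − E)²/E:
  (15 − 19.1549)²/19.1549 = 0.9012
  (38 − 39.2676)²/39.2676 = 0.0409
  (49 − 43.5775)²/43.5775 = 0.6747
  (25 − 20.8451)²/20.8451 = 0.8282
  (44 − 42.7324)²/42.7324 = 0.0376
  (42 − 47.4225)²/47.4225 = 0.6200
χ² = 0.9012 + 0.0409 + 0.6747 + 0.8282 + 0.0376 + 0.6200 = 3.103
df = (2−1)(3−1) = 2. Since 3.103 < 5.991, fail to reject the null hypothesis of independence at α = 0.05.

3.103; fail to reject H₀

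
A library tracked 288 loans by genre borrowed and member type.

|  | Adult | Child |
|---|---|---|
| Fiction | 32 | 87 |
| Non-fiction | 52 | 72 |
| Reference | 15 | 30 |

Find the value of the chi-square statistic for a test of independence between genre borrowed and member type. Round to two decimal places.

6.12

Row totals: 119, 124, 45. Column totals: 99, 189. Grand total N = 288.
Expected counts (row total × column total / N):
  Fiction, Adult: 119×99/288 = 40.906
  Fiction, Child: 119×189/288 = 78.094
  Non-fiction, Adult: 124×99/288 = 42.625
  Non-fiction, Child: 124×189/288 = 81.375
  Reference, Adult: 45×99/288 = 15.469
  Reference, Child: 45×189/288 = 29.531
Contributions (O − E)²/E:
  (32 − 40.906)²/40.906 = 1.9390
  (87 − 78.094)²/78.094 = 1.0157
  (52 − 42.625)²/42.625 = 2.0620
  (72 − 81.375)²/81.375 = 1.0801
  (15 − 15.469)²/15.469 = 0.0142
  (30 − 29.531)²/29.531 = 0.0074
χ² = 1.9390 + 1.0157 + 2.0620 + 1.0801 + 0.0142 + 0.0074 = 6.12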